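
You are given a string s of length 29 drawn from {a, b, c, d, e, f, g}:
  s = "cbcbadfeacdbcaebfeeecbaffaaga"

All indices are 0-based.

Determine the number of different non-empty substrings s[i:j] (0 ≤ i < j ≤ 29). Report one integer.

406

rank→(start, suffix):
  0 → (28, 'a')
  1 → (25, 'aaga')
  2 → (8, 'acdbcaebfeeecbaffaaga')
  3 → (4, 'adfeacdbcaebfeeecbaffaaga')
  4 → (13, 'aebfeeecbaffaaga')
  5 → (22, 'affaaga')
  6 → (26, 'aga')
  7 → (3, 'badfeacdbcaebfeeecbaffaaga')
  8 → (21, 'baffaaga')
  9 → (11, 'bcaebfeeecbaffaaga')
  10 → (1, 'bcbadfeacdbcaebfeeecbaffaaga')
  11 → (15, 'bfeeecbaffaaga')
  12 → (12, 'caebfeeecbaffaaga')
  13 → (2, 'cbadfeacdbcaebfeeecbaffaaga')
  14 → (20, 'cbaffaaga')
  15 → (0, 'cbcbadfeacdbcaebfeeecbaffaaga')
  16 → (9, 'cdbcaebfeeecbaffaaga')
  17 → (10, 'dbcaebfeeecbaffaaga')
  18 → (5, 'dfeacdbcaebfeeecbaffaaga')
  19 → (7, 'eacdbcaebfeeecbaffaaga')
  20 → (14, 'ebfeeecbaffaaga')
  21 → (19, 'ecbaffaaga')
  22 → (18, 'eecbaffaaga')
  23 → (17, 'eeecbaffaaga')
  24 → (24, 'faaga')
  25 → (6, 'feacdbcaebfeeecbaffaaga')
  26 → (16, 'feeecbaffaaga')
  27 → (23, 'ffaaga')
  28 → (27, 'ga')

SA = [28, 25, 8, 4, 13, 22, 26, 3, 21, 11, 1, 15, 12, 2, 20, 0, 9, 10, 5, 7, 14, 19, 18, 17, 24, 6, 16, 23, 27]
rank  pair      lcp
   1  s[28:],s[25:]  1  'a'
   2  s[25:],s[8:]  1  'a'
   3  s[8:],s[4:]  1  'a'
   4  s[4:],s[13:]  1  'a'
   5  s[13:],s[22:]  1  'a'
   6  s[22:],s[26:]  1  'a'
   7  s[26:],s[3:]  0  ''
   8  s[3:],s[21:]  2  'ba'
   9  s[21:],s[11:]  1  'b'
  10  s[11:],s[1:]  2  'bc'
  11  s[1:],s[15:]  1  'b'
  12  s[15:],s[12:]  0  ''
  13  s[12:],s[2:]  1  'c'
  14  s[2:],s[20:]  3  'cba'
  15  s[20:],s[0:]  2  'cb'
  16  s[0:],s[9:]  1  'c'
  17  s[9:],s[10:]  0  ''
  18  s[10:],s[5:]  1  'd'
  19  s[5:],s[7:]  0  ''
  20  s[7:],s[14:]  1  'e'
  21  s[14:],s[19:]  1  'e'
  22  s[19:],s[18:]  1  'e'
  23  s[18:],s[17:]  2  'ee'
  24  s[17:],s[24:]  0  ''
  25  s[24:],s[6:]  1  'f'
  26  s[6:],s[16:]  2  'fe'
  27  s[16:],s[23:]  1  'f'
  28  s[23:],s[27:]  0  ''

n(n+1)/2 = 29·30/2 = 435
Σ LCP = 0 + 1 + 1 + 1 + 1 + 1 + 1 + 0 + 2 + 1 + 2 + 1 + 0 + 1 + 3 + 2 + 1 + 0 + 1 + 0 + 1 + 1 + 1 + 2 + 0 + 1 + 2 + 1 + 0 = 29
distinct = 435 − 29 = 406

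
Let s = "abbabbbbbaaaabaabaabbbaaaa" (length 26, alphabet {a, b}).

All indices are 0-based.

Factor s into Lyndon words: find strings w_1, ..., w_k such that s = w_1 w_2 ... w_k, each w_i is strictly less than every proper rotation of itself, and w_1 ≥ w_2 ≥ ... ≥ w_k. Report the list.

["abbabbbbb", "aaaabaabaabbb", "a", "a", "a", "a"]

emit factor 1: 'abbabbbbb' (i=0, period=9)
emit factor 2: 'aaaabaabaabbb' (i=9, period=13)
emit factor 3: 'a' (i=22, period=1)
emit factor 4: 'a' (i=23, period=1)
emit factor 5: 'a' (i=24, period=1)
emit factor 6: 'a' (i=25, period=1)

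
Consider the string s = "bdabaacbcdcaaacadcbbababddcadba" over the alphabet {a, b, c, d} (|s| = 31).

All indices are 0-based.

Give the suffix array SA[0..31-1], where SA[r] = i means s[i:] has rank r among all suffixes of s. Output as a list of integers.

sorted suffixes:
  #0 SA[0]=30  'a'
  #1 SA[1]=11  'aaacadcbbababddcadba'
  #2 SA[2]=12  'aacadcbbababddcadba'
  #3 SA[3]=4  'aacbcdcaaacadcbbababddcadba'
  #4 SA[4]=2  'abaacbcdcaaacadcbbababddcadba'
  #5 SA[5]=20  'ababddcadba'
  #6 SA[6]=22  'abddcadba'
  #7 SA[7]=13  'acadcbbababddcadba'
  #8 SA[8]=5  'acbcdcaaacadcbbababddcadba'
  #9 SA[9]=27  'adba'
  #10 SA[10]=15  'adcbbababddcadba'
  #11 SA[11]=29  'ba'
  #12 SA[12]=3  'baacbcdcaaacadcbbababddcadba'
  #13 SA[13]=19  'bababddcadba'
  #14 SA[14]=21  'babddcadba'
  #15 SA[15]=18  'bbababddcadba'
  #16 SA[16]=7  'bcdcaaacadcbbababddcadba'
  #17 SA[17]=0  'bdabaacbcdcaaacadcbbababddcadba'
  #18 SA[18]=23  'bddcadba'
  #19 SA[19]=10  'caaacadcbbababddcadba'
  #20 SA[20]=26  'cadba'
  #21 SA[21]=14  'cadcbbababddcadba'
  #22 SA[22]=17  'cbbababddcadba'
  #23 SA[23]=6  'cbcdcaaacadcbbababddcadba'
  #24 SA[24]=8  'cdcaaacadcbbababddcadba'
  #25 SA[25]=1  'dabaacbcdcaaacadcbbababddcadba'
  #26 SA[26]=28  'dba'
  #27 SA[27]=9  'dcaaacadcbbababddcadba'
  #28 SA[28]=25  'dcadba'
  #29 SA[29]=16  'dcbbababddcadba'
  #30 SA[30]=24  'ddcadba'

[30, 11, 12, 4, 2, 20, 22, 13, 5, 27, 15, 29, 3, 19, 21, 18, 7, 0, 23, 10, 26, 14, 17, 6, 8, 1, 28, 9, 25, 16, 24]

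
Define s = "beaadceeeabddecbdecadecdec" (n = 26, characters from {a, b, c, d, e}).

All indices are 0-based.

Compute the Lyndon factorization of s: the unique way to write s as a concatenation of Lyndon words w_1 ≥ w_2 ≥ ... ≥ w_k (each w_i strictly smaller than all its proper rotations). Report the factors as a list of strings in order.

emit factor 1: 'be' (i=0, period=2)
emit factor 2: 'aadceeeabddecbdecadecdec' (i=2, period=24)

["be", "aadceeeabddecbdecadecdec"]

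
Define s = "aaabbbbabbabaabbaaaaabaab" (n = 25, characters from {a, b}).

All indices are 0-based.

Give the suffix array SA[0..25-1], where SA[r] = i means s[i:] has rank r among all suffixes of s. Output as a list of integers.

[16, 17, 18, 0, 22, 19, 12, 1, 23, 20, 10, 13, 7, 2, 24, 15, 21, 11, 9, 6, 14, 8, 5, 4, 3]

sorted suffixes:
  #0 SA[0]=16  'aaaaabaab'
  #1 SA[1]=17  'aaaabaab'
  #2 SA[2]=18  'aaabaab'
  #3 SA[3]=0  'aaabbbbabbabaabbaaaaabaab'
  #4 SA[4]=22  'aab'
  #5 SA[5]=19  'aabaab'
  #6 SA[6]=12  'aabbaaaaabaab'
  #7 SA[7]=1  'aabbbbabbabaabbaaaaabaab'
  #8 SA[8]=23  'ab'
  #9 SA[9]=20  'abaab'
  #10 SA[10]=10  'abaabbaaaaabaab'
  #11 SA[11]=13  'abbaaaaabaab'
  #12 SA[12]=7  'abbabaabbaaaaabaab'
  #13 SA[13]=2  'abbbbabbabaabbaaaaabaab'
  #14 SA[14]=24  'b'
  #15 SA[15]=15  'baaaaabaab'
  #16 SA[16]=21  'baab'
  #17 SA[17]=11  'baabbaaaaabaab'
  #18 SA[18]=9  'babaabbaaaaabaab'
  #19 SA[19]=6  'babbabaabbaaaaabaab'
  #20 SA[20]=14  'bbaaaaabaab'
  #21 SA[21]=8  'bbabaabbaaaaabaab'
  #22 SA[22]=5  'bbabbabaabbaaaaabaab'
  #23 SA[23]=4  'bbbabbabaabbaaaaabaab'
  #24 SA[24]=3  'bbbbabbabaabbaaaaabaab'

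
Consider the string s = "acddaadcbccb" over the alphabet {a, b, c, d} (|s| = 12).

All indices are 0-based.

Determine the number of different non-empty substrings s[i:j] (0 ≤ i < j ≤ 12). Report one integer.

69

sorted suffixes:
  #0 SA[0]=4  'aadcbccb'
  #1 SA[1]=0  'acddaadcbccb'
  #2 SA[2]=5  'adcbccb'
  #3 SA[3]=11  'b'
  #4 SA[4]=8  'bccb'
  #5 SA[5]=10  'cb'
  #6 SA[6]=7  'cbccb'
  #7 SA[7]=9  'ccb'
  #8 SA[8]=1  'cddaadcbccb'
  #9 SA[9]=3  'daadcbccb'
  #10 SA[10]=6  'dcbccb'
  #11 SA[11]=2  'ddaadcbccb'

SA = [4, 0, 5, 11, 8, 10, 7, 9, 1, 3, 6, 2]
rank  pair      lcp
   1  s[4:],s[0:]  1  'a'
   2  s[0:],s[5:]  1  'a'
   3  s[5:],s[11:]  0  ''
   4  s[11:],s[8:]  1  'b'
   5  s[8:],s[10:]  0  ''
   6  s[10:],s[7:]  2  'cb'
   7  s[7:],s[9:]  1  'c'
   8  s[9:],s[1:]  1  'c'
   9  s[1:],s[3:]  0  ''
  10  s[3:],s[6:]  1  'd'
  11  s[6:],s[2:]  1  'd'

n(n+1)/2 = 12·13/2 = 78
Σ LCP = 0 + 1 + 1 + 0 + 1 + 0 + 2 + 1 + 1 + 0 + 1 + 1 = 9
distinct = 78 − 9 = 69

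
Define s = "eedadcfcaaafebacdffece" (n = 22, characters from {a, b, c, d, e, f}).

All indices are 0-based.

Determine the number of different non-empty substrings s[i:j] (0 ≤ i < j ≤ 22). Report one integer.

235

sorted suffixes:
  #0 SA[0]=8  'aaafebacdffece'
  #1 SA[1]=9  'aafebacdffece'
  #2 SA[2]=14  'acdffece'
  #3 SA[3]=3  'adcfcaaafebacdffece'
  #4 SA[4]=10  'afebacdffece'
  #5 SA[5]=13  'bacdffece'
  #6 SA[6]=7  'caaafebacdffece'
  #7 SA[7]=15  'cdffece'
  #8 SA[8]=20  'ce'
  #9 SA[9]=5  'cfcaaafebacdffece'
  #10 SA[10]=2  'dadcfcaaafebacdffece'
  #11 SA[11]=4  'dcfcaaafebacdffece'
  #12 SA[12]=16  'dffece'
  #13 SA[13]=21  'e'
  #14 SA[14]=12  'ebacdffece'
  #15 SA[15]=19  'ece'
  #16 SA[16]=1  'edadcfcaaafebacdffece'
  #17 SA[17]=0  'eedadcfcaaafebacdffece'
  #18 SA[18]=6  'fcaaafebacdffece'
  #19 SA[19]=11  'febacdffece'
  #20 SA[20]=18  'fece'
  #21 SA[21]=17  'ffece'

SA = [8, 9, 14, 3, 10, 13, 7, 15, 20, 5, 2, 4, 16, 21, 12, 19, 1, 0, 6, 11, 18, 17]
rank  pair      lcp
   1  s[8:],s[9:]  2  'aa'
   2  s[9:],s[14:]  1  'a'
   3  s[14:],s[3:]  1  'a'
   4  s[3:],s[10:]  1  'a'
   5  s[10:],s[13:]  0  ''
   6  s[13:],s[7:]  0  ''
   7  s[7:],s[15:]  1  'c'
   8  s[15:],s[20:]  1  'c'
   9  s[20:],s[5:]  1  'c'
  10  s[5:],s[2:]  0  ''
  11  s[2:],s[4:]  1  'd'
  12  s[4:],s[16:]  1  'd'
  13  s[16:],s[21:]  0  ''
  14  s[21:],s[12:]  1  'e'
  15  s[12:],s[19:]  1  'e'
  16  s[19:],s[1:]  1  'e'
  17  s[1:],s[0:]  1  'e'
  18  s[0:],s[6:]  0  ''
  19  s[6:],s[11:]  1  'f'
  20  s[11:],s[18:]  2  'fe'
  21  s[18:],s[17:]  1  'f'

n(n+1)/2 = 22·23/2 = 253
Σ LCP = 0 + 2 + 1 + 1 + 1 + 0 + 0 + 1 + 1 + 1 + 0 + 1 + 1 + 0 + 1 + 1 + 1 + 1 + 0 + 1 + 2 + 1 = 18
distinct = 253 − 18 = 235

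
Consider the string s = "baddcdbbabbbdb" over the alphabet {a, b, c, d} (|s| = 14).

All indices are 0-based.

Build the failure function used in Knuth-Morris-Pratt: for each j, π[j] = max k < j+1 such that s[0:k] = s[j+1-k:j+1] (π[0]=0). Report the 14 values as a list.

π[0] = 0
j=1 s[j]='a': π[1]=0 (border '')
j=2 s[j]='d': π[2]=0 (border '')
j=3 s[j]='d': π[3]=0 (border '')
j=4 s[j]='c': π[4]=0 (border '')
j=5 s[j]='d': π[5]=0 (border '')
j=6 s[j]='b': π[6]=1 (border 'b')
j=7 s[j]='b': k: 1→0; π[7]=1 (border 'b')
j=8 s[j]='a': π[8]=2 (border 'ba')
j=9 s[j]='b': k: 2→0; π[9]=1 (border 'b')
j=10 s[j]='b': k: 1→0; π[10]=1 (border 'b')
j=11 s[j]='b': k: 1→0; π[11]=1 (border 'b')
j=12 s[j]='d': k: 1→0; π[12]=0 (border '')
j=13 s[j]='b': π[13]=1 (border 'b')

[0, 0, 0, 0, 0, 0, 1, 1, 2, 1, 1, 1, 0, 1]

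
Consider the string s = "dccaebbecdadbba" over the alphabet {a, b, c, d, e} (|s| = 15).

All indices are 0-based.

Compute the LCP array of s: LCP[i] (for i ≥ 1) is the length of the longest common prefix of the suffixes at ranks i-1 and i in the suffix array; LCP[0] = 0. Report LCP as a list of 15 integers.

[0, 1, 1, 0, 1, 2, 1, 0, 1, 1, 0, 1, 1, 0, 1]

rank | idx | suffix
   0 |  14 | a
   1 |  10 | adbba
   2 |   3 | aebbecdadbba
   3 |  13 | ba
   4 |  12 | bba
   5 |   5 | bbecdadbba
   6 |   6 | becdadbba
   7 |   2 | caebbecdadbba
   8 |   1 | ccaebbecdadbba
   9 |   8 | cdadbba
  10 |   9 | dadbba
  11 |  11 | dbba
  12 |   0 | dccaebbecdadbba
  13 |   4 | ebbecdadbba
  14 |   7 | ecdadbba

SA = [14, 10, 3, 13, 12, 5, 6, 2, 1, 8, 9, 11, 0, 4, 7]
[i] adj suffixes → lcp
  [1] 14/10 → 1 ('a')
  [2] 10/3 → 1 ('a')
  [3] 3/13 → 0 ('')
  [4] 13/12 → 1 ('b')
  [5] 12/5 → 2 ('bb')
  [6] 5/6 → 1 ('b')
  [7] 6/2 → 0 ('')
  [8] 2/1 → 1 ('c')
  [9] 1/8 → 1 ('c')
  [10] 8/9 → 0 ('')
  [11] 9/11 → 1 ('d')
  [12] 11/0 → 1 ('d')
  [13] 0/4 → 0 ('')
  [14] 4/7 → 1 ('e')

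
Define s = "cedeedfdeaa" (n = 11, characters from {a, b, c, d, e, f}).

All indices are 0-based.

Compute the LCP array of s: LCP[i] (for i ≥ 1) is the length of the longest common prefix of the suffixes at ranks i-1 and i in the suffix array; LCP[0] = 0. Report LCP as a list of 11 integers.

[0, 1, 0, 0, 2, 1, 0, 1, 2, 1, 0]

sorted suffixes:
  #0 SA[0]=10  'a'
  #1 SA[1]=9  'aa'
  #2 SA[2]=0  'cedeedfdeaa'
  #3 SA[3]=7  'deaa'
  #4 SA[4]=2  'deedfdeaa'
  #5 SA[5]=5  'dfdeaa'
  #6 SA[6]=8  'eaa'
  #7 SA[7]=1  'edeedfdeaa'
  #8 SA[8]=4  'edfdeaa'
  #9 SA[9]=3  'eedfdeaa'
  #10 SA[10]=6  'fdeaa'

SA = [10, 9, 0, 7, 2, 5, 8, 1, 4, 3, 6]
[i] adj suffixes → lcp
  [1] 10/9 → 1 ('a')
  [2] 9/0 → 0 ('')
  [3] 0/7 → 0 ('')
  [4] 7/2 → 2 ('de')
  [5] 2/5 → 1 ('d')
  [6] 5/8 → 0 ('')
  [7] 8/1 → 1 ('e')
  [8] 1/4 → 2 ('ed')
  [9] 4/3 → 1 ('e')
  [10] 3/6 → 0 ('')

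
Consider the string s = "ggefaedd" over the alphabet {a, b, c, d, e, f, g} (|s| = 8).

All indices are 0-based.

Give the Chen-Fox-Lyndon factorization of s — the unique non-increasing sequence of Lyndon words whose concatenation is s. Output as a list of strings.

emit factor 1: 'g' (i=0, period=1)
emit factor 2: 'g' (i=1, period=1)
emit factor 3: 'ef' (i=2, period=2)
emit factor 4: 'aedd' (i=4, period=4)

["g", "g", "ef", "aedd"]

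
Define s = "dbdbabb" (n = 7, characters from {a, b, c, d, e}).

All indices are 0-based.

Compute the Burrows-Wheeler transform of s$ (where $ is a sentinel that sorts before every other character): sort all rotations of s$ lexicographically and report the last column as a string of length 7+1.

bbbdadb$

rank  rotation  last
    0  $dbdbabb  b
    1  abb$dbdb  b
    2  b$dbdbab  b
    3  babb$dbd  d
    4  bb$dbdba  a
    5  bdbabb$d  d
    6  dbabb$db  b
    7  dbdbabb$  $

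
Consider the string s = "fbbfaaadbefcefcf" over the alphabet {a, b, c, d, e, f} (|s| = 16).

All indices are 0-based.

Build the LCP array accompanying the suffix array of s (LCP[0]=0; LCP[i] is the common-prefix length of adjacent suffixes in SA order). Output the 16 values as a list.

[0, 2, 1, 0, 1, 1, 0, 1, 0, 0, 3, 0, 1, 1, 1, 2]

rank | idx | suffix
   0 |   4 | aaadbefcefcf
   1 |   5 | aadbefcefcf
   2 |   6 | adbefcefcf
   3 |   1 | bbfaaadbefcefcf
   4 |   8 | befcefcf
   5 |   2 | bfaaadbefcefcf
   6 |  11 | cefcf
   7 |  14 | cf
   8 |   7 | dbefcefcf
   9 |   9 | efcefcf
  10 |  12 | efcf
  11 |  15 | f
  12 |   3 | faaadbefcefcf
  13 |   0 | fbbfaaadbefcefcf
  14 |  10 | fcefcf
  15 |  13 | fcf

SA = [4, 5, 6, 1, 8, 2, 11, 14, 7, 9, 12, 15, 3, 0, 10, 13]
i: (SA[i-1],SA[i]) lcp shared
  1: (4,5) 2 'aa'
  2: (5,6) 1 'a'
  3: (6,1) 0 ''
  4: (1,8) 1 'b'
  5: (8,2) 1 'b'
  6: (2,11) 0 ''
  7: (11,14) 1 'c'
  8: (14,7) 0 ''
  9: (7,9) 0 ''
  10: (9,12) 3 'efc'
  11: (12,15) 0 ''
  12: (15,3) 1 'f'
  13: (3,0) 1 'f'
  14: (0,10) 1 'f'
  15: (10,13) 2 'fc'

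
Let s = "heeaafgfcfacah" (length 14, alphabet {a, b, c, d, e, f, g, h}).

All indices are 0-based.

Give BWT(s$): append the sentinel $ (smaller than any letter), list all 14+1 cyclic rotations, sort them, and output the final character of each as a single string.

hefacafehcgafa$

rank  rotation         last
    0  $heeaafgfcfacah  h
    1  aafgfcfacah$hee  e
    2  acah$heeaafgfcf  f
    3  afgfcfacah$heea  a
    4  ah$heeaafgfcfac  c
    5  cah$heeaafgfcfa  a
    6  cfacah$heeaafgf  f
    7  eaafgfcfacah$he  e
    8  eeaafgfcfacah$h  h
    9  facah$heeaafgfc  c
   10  fcfacah$heeaafg  g
   11  fgfcfacah$heeaa  a
   12  gfcfacah$heeaaf  f
   13  h$heeaafgfcfaca  a
   14  heeaafgfcfacah$  $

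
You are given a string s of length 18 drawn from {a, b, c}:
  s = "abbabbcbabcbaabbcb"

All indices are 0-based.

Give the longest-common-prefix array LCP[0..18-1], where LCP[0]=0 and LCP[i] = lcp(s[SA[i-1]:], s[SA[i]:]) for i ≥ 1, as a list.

[0, 1, 3, 5, 2, 0, 1, 2, 3, 1, 2, 4, 1, 3, 4, 0, 2, 3]

sorted suffixes:
  #0 SA[0]=12  'aabbcb'
  #1 SA[1]=0  'abbabbcbabcbaabbcb'
  #2 SA[2]=13  'abbcb'
  #3 SA[3]=3  'abbcbabcbaabbcb'
  #4 SA[4]=8  'abcbaabbcb'
  #5 SA[5]=17  'b'
  #6 SA[6]=11  'baabbcb'
  #7 SA[7]=2  'babbcbabcbaabbcb'
  #8 SA[8]=7  'babcbaabbcb'
  #9 SA[9]=1  'bbabbcbabcbaabbcb'
  #10 SA[10]=14  'bbcb'
  #11 SA[11]=4  'bbcbabcbaabbcb'
  #12 SA[12]=15  'bcb'
  #13 SA[13]=9  'bcbaabbcb'
  #14 SA[14]=5  'bcbabcbaabbcb'
  #15 SA[15]=16  'cb'
  #16 SA[16]=10  'cbaabbcb'
  #17 SA[17]=6  'cbabcbaabbcb'

SA = [12, 0, 13, 3, 8, 17, 11, 2, 7, 1, 14, 4, 15, 9, 5, 16, 10, 6]
[i] adj suffixes → lcp
  [1] 12/0 → 1 ('a')
  [2] 0/13 → 3 ('abb')
  [3] 13/3 → 5 ('abbcb')
  [4] 3/8 → 2 ('ab')
  [5] 8/17 → 0 ('')
  [6] 17/11 → 1 ('b')
  [7] 11/2 → 2 ('ba')
  [8] 2/7 → 3 ('bab')
  [9] 7/1 → 1 ('b')
  [10] 1/14 → 2 ('bb')
  [11] 14/4 → 4 ('bbcb')
  [12] 4/15 → 1 ('b')
  [13] 15/9 → 3 ('bcb')
  [14] 9/5 → 4 ('bcba')
  [15] 5/16 → 0 ('')
  [16] 16/10 → 2 ('cb')
  [17] 10/6 → 3 ('cba')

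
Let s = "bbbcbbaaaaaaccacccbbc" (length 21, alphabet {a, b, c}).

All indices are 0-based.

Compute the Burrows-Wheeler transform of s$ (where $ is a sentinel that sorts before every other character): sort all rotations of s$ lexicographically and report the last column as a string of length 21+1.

cbaaaaacbc$cbbbbcbcaca

rank  rotation                last
    0  $bbbcbbaaaaaaccacccbbc  c
    1  aaaaaaccacccbbc$bbbcbb  b
    2  aaaaaccacccbbc$bbbcbba  a
    3  aaaaccacccbbc$bbbcbbaa  a
    4  aaaccacccbbc$bbbcbbaaa  a
    5  aaccacccbbc$bbbcbbaaaa  a
    6  accacccbbc$bbbcbbaaaaa  a
    7  acccbbc$bbbcbbaaaaaacc  c
    8  baaaaaaccacccbbc$bbbcb  b
    9  bbaaaaaaccacccbbc$bbbc  c
   10  bbbcbbaaaaaaccacccbbc$  $
   11  bbc$bbbcbbaaaaaaccaccc  c
   12  bbcbbaaaaaaccacccbbc$b  b
   13  bc$bbbcbbaaaaaaccacccb  b
   14  bcbbaaaaaaccacccbbc$bb  b
   15  c$bbbcbbaaaaaaccacccbb  b
   16  cacccbbc$bbbcbbaaaaaac  c
   17  cbbaaaaaaccacccbbc$bbb  b
   18  cbbc$bbbcbbaaaaaaccacc  c
   19  ccacccbbc$bbbcbbaaaaaa  a
   20  ccbbc$bbbcbbaaaaaaccac  c
   21  cccbbc$bbbcbbaaaaaacca  a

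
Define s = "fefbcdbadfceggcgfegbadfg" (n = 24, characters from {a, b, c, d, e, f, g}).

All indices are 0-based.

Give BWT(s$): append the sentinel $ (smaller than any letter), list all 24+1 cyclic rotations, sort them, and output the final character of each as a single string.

gbbdgfbfgcaaffced$gdfegce

rank  rotation                   last
    0  $fefbcdbadfceggcgfegbadfg  g
    1  adfceggcgfegbadfg$fefbcdb  b
    2  adfg$fefbcdbadfceggcgfegb  b
    3  badfceggcgfegbadfg$fefbcd  d
    4  badfg$fefbcdbadfceggcgfeg  g
    5  bcdbadfceggcgfegbadfg$fef  f
    6  cdbadfceggcgfegbadfg$fefb  b
    7  ceggcgfegbadfg$fefbcdbadf  f
    8  cgfegbadfg$fefbcdbadfcegg  g
    9  dbadfceggcgfegbadfg$fefbc  c
   10  dfceggcgfegbadfg$fefbcdba  a
   11  dfg$fefbcdbadfceggcgfegba  a
   12  efbcdbadfceggcgfegbadfg$f  f
   13  egbadfg$fefbcdbadfceggcgf  f
   14  eggcgfegbadfg$fefbcdbadfc  c
   15  fbcdbadfceggcgfegbadfg$fe  e
   16  fceggcgfegbadfg$fefbcdbad  d
   17  fefbcdbadfceggcgfegbadfg$  $
   18  fegbadfg$fefbcdbadfceggcg  g
   19  fg$fefbcdbadfceggcgfegbad  d
   20  g$fefbcdbadfceggcgfegbadf  f
   21  gbadfg$fefbcdbadfceggcgfe  e
   22  gcgfegbadfg$fefbcdbadfceg  g
   23  gfegbadfg$fefbcdbadfceggc  c
   24  ggcgfegbadfg$fefbcdbadfce  e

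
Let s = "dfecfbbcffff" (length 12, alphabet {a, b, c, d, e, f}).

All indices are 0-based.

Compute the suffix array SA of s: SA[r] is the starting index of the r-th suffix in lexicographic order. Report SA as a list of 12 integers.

[5, 6, 3, 7, 0, 2, 11, 4, 1, 10, 9, 8]

sorted suffixes:
  #0 SA[0]=5  'bbcffff'
  #1 SA[1]=6  'bcffff'
  #2 SA[2]=3  'cfbbcffff'
  #3 SA[3]=7  'cffff'
  #4 SA[4]=0  'dfecfbbcffff'
  #5 SA[5]=2  'ecfbbcffff'
  #6 SA[6]=11  'f'
  #7 SA[7]=4  'fbbcffff'
  #8 SA[8]=1  'fecfbbcffff'
  #9 SA[9]=10  'ff'
  #10 SA[10]=9  'fff'
  #11 SA[11]=8  'ffff'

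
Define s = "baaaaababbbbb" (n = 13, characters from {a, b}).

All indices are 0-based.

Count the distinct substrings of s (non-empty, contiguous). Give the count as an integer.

rank | idx | suffix
   0 |   1 | aaaaababbbbb
   1 |   2 | aaaababbbbb
   2 |   3 | aaababbbbb
   3 |   4 | aababbbbb
   4 |   5 | ababbbbb
   5 |   7 | abbbbb
   6 |  12 | b
   7 |   0 | baaaaababbbbb
   8 |   6 | babbbbb
   9 |  11 | bb
  10 |  10 | bbb
  11 |   9 | bbbb
  12 |   8 | bbbbb

SA = [1, 2, 3, 4, 5, 7, 12, 0, 6, 11, 10, 9, 8]
[i] adj suffixes → lcp
  [1] 1/2 → 4 ('aaaa')
  [2] 2/3 → 3 ('aaa')
  [3] 3/4 → 2 ('aa')
  [4] 4/5 → 1 ('a')
  [5] 5/7 → 2 ('ab')
  [6] 7/12 → 0 ('')
  [7] 12/0 → 1 ('b')
  [8] 0/6 → 2 ('ba')
  [9] 6/11 → 1 ('b')
  [10] 11/10 → 2 ('bb')
  [11] 10/9 → 3 ('bbb')
  [12] 9/8 → 4 ('bbbb')

n(n+1)/2 = 13·14/2 = 91
Σ LCP = 0 + 4 + 3 + 2 + 1 + 2 + 0 + 1 + 2 + 1 + 2 + 3 + 4 = 25
distinct = 91 − 25 = 66

66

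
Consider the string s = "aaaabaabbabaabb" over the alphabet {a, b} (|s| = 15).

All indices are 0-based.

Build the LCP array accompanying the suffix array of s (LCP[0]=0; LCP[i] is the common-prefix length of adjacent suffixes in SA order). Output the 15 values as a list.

[0, 3, 2, 3, 4, 1, 6, 2, 3, 0, 1, 5, 2, 1, 2]

sorted suffixes:
  #0 SA[0]=0  'aaaabaabbabaabb'
  #1 SA[1]=1  'aaabaabbabaabb'
  #2 SA[2]=2  'aabaabbabaabb'
  #3 SA[3]=11  'aabb'
  #4 SA[4]=5  'aabbabaabb'
  #5 SA[5]=9  'abaabb'
  #6 SA[6]=3  'abaabbabaabb'
  #7 SA[7]=12  'abb'
  #8 SA[8]=6  'abbabaabb'
  #9 SA[9]=14  'b'
  #10 SA[10]=10  'baabb'
  #11 SA[11]=4  'baabbabaabb'
  #12 SA[12]=8  'babaabb'
  #13 SA[13]=13  'bb'
  #14 SA[14]=7  'bbabaabb'

SA = [0, 1, 2, 11, 5, 9, 3, 12, 6, 14, 10, 4, 8, 13, 7]
[i] adj suffixes → lcp
  [1] 0/1 → 3 ('aaa')
  [2] 1/2 → 2 ('aa')
  [3] 2/11 → 3 ('aab')
  [4] 11/5 → 4 ('aabb')
  [5] 5/9 → 1 ('a')
  [6] 9/3 → 6 ('abaabb')
  [7] 3/12 → 2 ('ab')
  [8] 12/6 → 3 ('abb')
  [9] 6/14 → 0 ('')
  [10] 14/10 → 1 ('b')
  [11] 10/4 → 5 ('baabb')
  [12] 4/8 → 2 ('ba')
  [13] 8/13 → 1 ('b')
  [14] 13/7 → 2 ('bb')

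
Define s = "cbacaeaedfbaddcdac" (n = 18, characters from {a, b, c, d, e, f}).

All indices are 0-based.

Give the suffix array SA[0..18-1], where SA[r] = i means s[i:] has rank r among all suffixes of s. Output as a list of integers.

[16, 2, 11, 4, 6, 1, 10, 17, 3, 0, 14, 15, 13, 12, 8, 5, 7, 9]

sorted suffixes:
  #0 SA[0]=16  'ac'
  #1 SA[1]=2  'acaeaedfbaddcdac'
  #2 SA[2]=11  'addcdac'
  #3 SA[3]=4  'aeaedfbaddcdac'
  #4 SA[4]=6  'aedfbaddcdac'
  #5 SA[5]=1  'bacaeaedfbaddcdac'
  #6 SA[6]=10  'baddcdac'
  #7 SA[7]=17  'c'
  #8 SA[8]=3  'caeaedfbaddcdac'
  #9 SA[9]=0  'cbacaeaedfbaddcdac'
  #10 SA[10]=14  'cdac'
  #11 SA[11]=15  'dac'
  #12 SA[12]=13  'dcdac'
  #13 SA[13]=12  'ddcdac'
  #14 SA[14]=8  'dfbaddcdac'
  #15 SA[15]=5  'eaedfbaddcdac'
  #16 SA[16]=7  'edfbaddcdac'
  #17 SA[17]=9  'fbaddcdac'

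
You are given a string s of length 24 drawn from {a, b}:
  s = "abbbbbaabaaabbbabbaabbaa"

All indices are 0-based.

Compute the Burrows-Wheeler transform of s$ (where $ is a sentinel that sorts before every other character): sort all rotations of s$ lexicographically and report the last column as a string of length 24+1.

rank  rotation                   last
    0  $abbbbbaabaaabbbabbaabbaa  a
    1  a$abbbbbaabaaabbbabbaabba  a
    2  aa$abbbbbaabaaabbbabbaabb  b
    3  aaabbbabbaabbaa$abbbbbaab  b
    4  aabaaabbbabbaabbaa$abbbbb  b
    5  aabbaa$abbbbbaabaaabbbabb  b
    6  aabbbabbaabbaa$abbbbbaaba  a
    7  abaaabbbabbaabbaa$abbbbba  a
    8  abbaa$abbbbbaabaaabbbabba  a
    9  abbaabbaa$abbbbbaabaaabbb  b
   10  abbbabbaabbaa$abbbbbaabaa  a
   11  abbbbbaabaaabbbabbaabbaa$  $
   12  baa$abbbbbaabaaabbbabbaab  b
   13  baaabbbabbaabbaa$abbbbbaa  a
   14  baabaaabbbabbaabbaa$abbbb  b
   15  baabbaa$abbbbbaabaaabbbab  b
   16  babbaabbaa$abbbbbaabaaabb  b
   17  bbaa$abbbbbaabaaabbbabbaa  a
   18  bbaabaaabbbabbaabbaa$abbb  b
   19  bbaabbaa$abbbbbaabaaabbba  a
   20  bbabbaabbaa$abbbbbaabaaab  b
   21  bbbaabaaabbbabbaabbaa$abb  b
   22  bbbabbaabbaa$abbbbbaabaaa  a
   23  bbbbaabaaabbbabbaabbaa$ab  b
   24  bbbbbaabaaabbbabbaabbaa$a  a

aabbbbaaaba$babbbababbaba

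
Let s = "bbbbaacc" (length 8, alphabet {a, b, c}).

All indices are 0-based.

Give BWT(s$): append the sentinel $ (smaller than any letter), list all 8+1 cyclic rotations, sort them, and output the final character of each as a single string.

rank  rotation   last
    0  $bbbbaacc  c
    1  aacc$bbbb  b
    2  acc$bbbba  a
    3  baacc$bbb  b
    4  bbaacc$bb  b
    5  bbbaacc$b  b
    6  bbbbaacc$  $
    7  c$bbbbaac  c
    8  cc$bbbbaa  a

cbabbb$ca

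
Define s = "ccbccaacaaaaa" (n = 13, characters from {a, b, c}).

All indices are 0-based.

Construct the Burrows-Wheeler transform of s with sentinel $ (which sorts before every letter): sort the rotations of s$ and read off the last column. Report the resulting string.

aaaaaccacaccb$

rank  rotation        last
    0  $ccbccaacaaaaa  a
    1  a$ccbccaacaaaa  a
    2  aa$ccbccaacaaa  a
    3  aaa$ccbccaacaa  a
    4  aaaa$ccbccaaca  a
    5  aaaaa$ccbccaac  c
    6  aacaaaaa$ccbcc  c
    7  acaaaaa$ccbcca  a
    8  bccaacaaaaa$cc  c
    9  caaaaa$ccbccaa  a
   10  caacaaaaa$ccbc  c
   11  cbccaacaaaaa$c  c
   12  ccaacaaaaa$ccb  b
   13  ccbccaacaaaaa$  $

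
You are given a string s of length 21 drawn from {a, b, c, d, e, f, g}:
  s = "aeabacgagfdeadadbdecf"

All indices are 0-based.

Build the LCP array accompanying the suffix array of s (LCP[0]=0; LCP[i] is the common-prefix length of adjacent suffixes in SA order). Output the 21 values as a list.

[0, 1, 1, 2, 1, 1, 0, 1, 0, 1, 0, 1, 1, 2, 0, 2, 1, 0, 1, 0, 1]

rank | idx | suffix
   0 |   2 | abacgagfdeadadbdecf
   1 |   4 | acgagfdeadadbdecf
   2 |  12 | adadbdecf
   3 |  14 | adbdecf
   4 |   0 | aeabacgagfdeadadbdecf
   5 |   7 | agfdeadadbdecf
   6 |   3 | bacgagfdeadadbdecf
   7 |  16 | bdecf
   8 |  19 | cf
   9 |   5 | cgagfdeadadbdecf
  10 |  13 | dadbdecf
  11 |  15 | dbdecf
  12 |  10 | deadadbdecf
  13 |  17 | decf
  14 |   1 | eabacgagfdeadadbdecf
  15 |  11 | eadadbdecf
  16 |  18 | ecf
  17 |  20 | f
  18 |   9 | fdeadadbdecf
  19 |   6 | gagfdeadadbdecf
  20 |   8 | gfdeadadbdecf

SA = [2, 4, 12, 14, 0, 7, 3, 16, 19, 5, 13, 15, 10, 17, 1, 11, 18, 20, 9, 6, 8]
i: (SA[i-1],SA[i]) lcp shared
  1: (2,4) 1 'a'
  2: (4,12) 1 'a'
  3: (12,14) 2 'ad'
  4: (14,0) 1 'a'
  5: (0,7) 1 'a'
  6: (7,3) 0 ''
  7: (3,16) 1 'b'
  8: (16,19) 0 ''
  9: (19,5) 1 'c'
  10: (5,13) 0 ''
  11: (13,15) 1 'd'
  12: (15,10) 1 'd'
  13: (10,17) 2 'de'
  14: (17,1) 0 ''
  15: (1,11) 2 'ea'
  16: (11,18) 1 'e'
  17: (18,20) 0 ''
  18: (20,9) 1 'f'
  19: (9,6) 0 ''
  20: (6,8) 1 'g'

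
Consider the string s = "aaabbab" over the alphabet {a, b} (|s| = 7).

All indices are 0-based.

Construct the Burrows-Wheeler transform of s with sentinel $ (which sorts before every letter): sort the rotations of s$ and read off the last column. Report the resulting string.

rank  rotation  last
    0  $aaabbab  b
    1  aaabbab$  $
    2  aabbab$a  a
    3  ab$aaabb  b
    4  abbab$aa  a
    5  b$aaabba  a
    6  bab$aaab  b
    7  bbab$aaa  a

b$abaaba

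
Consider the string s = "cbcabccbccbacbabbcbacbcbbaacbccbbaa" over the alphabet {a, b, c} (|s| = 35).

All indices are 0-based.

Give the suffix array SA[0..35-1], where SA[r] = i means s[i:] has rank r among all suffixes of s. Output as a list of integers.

[34, 33, 25, 14, 3, 11, 19, 26, 32, 24, 13, 10, 18, 31, 23, 15, 1, 16, 21, 7, 28, 4, 2, 12, 9, 17, 30, 22, 0, 20, 6, 27, 8, 29, 5]

rank→(start, suffix):
  0 → (34, 'a')
  1 → (33, 'aa')
  2 → (25, 'aacbccbbaa')
  3 → (14, 'abbcbacbcbbaacbccbbaa')
  4 → (3, 'abccbccbacbabbcbacbcbbaacbccbbaa')
  5 → (11, 'acbabbcbacbcbbaacbccbbaa')
  6 → (19, 'acbcbbaacbccbbaa')
  7 → (26, 'acbccbbaa')
  8 → (32, 'baa')
  9 → (24, 'baacbccbbaa')
  10 → (13, 'babbcbacbcbbaacbccbbaa')
  11 → (10, 'bacbabbcbacbcbbaacbccbbaa')
  12 → (18, 'bacbcbbaacbccbbaa')
  13 → (31, 'bbaa')
  14 → (23, 'bbaacbccbbaa')
  15 → (15, 'bbcbacbcbbaacbccbbaa')
  16 → (1, 'bcabccbccbacbabbcbacbcbbaacbccbbaa')
  17 → (16, 'bcbacbcbbaacbccbbaa')
  18 → (21, 'bcbbaacbccbbaa')
  19 → (7, 'bccbacbabbcbacbcbbaacbccbbaa')
  20 → (28, 'bccbbaa')
  21 → (4, 'bccbccbacbabbcbacbcbbaacbccbbaa')
  22 → (2, 'cabccbccbacbabbcbacbcbbaacbccbbaa')
  23 → (12, 'cbabbcbacbcbbaacbccbbaa')
  24 → (9, 'cbacbabbcbacbcbbaacbccbbaa')
  25 → (17, 'cbacbcbbaacbccbbaa')
  26 → (30, 'cbbaa')
  27 → (22, 'cbbaacbccbbaa')
  28 → (0, 'cbcabccbccbacbabbcbacbcbbaacbccbbaa')
  29 → (20, 'cbcbbaacbccbbaa')
  30 → (6, 'cbccbacbabbcbacbcbbaacbccbbaa')
  31 → (27, 'cbccbbaa')
  32 → (8, 'ccbacbabbcbacbcbbaacbccbbaa')
  33 → (29, 'ccbbaa')
  34 → (5, 'ccbccbacbabbcbacbcbbaacbccbbaa')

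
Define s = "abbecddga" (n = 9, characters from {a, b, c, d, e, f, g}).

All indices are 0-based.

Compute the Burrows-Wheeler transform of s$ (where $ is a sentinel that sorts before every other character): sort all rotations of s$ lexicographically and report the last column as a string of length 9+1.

rank  rotation    last
    0  $abbecddga  a
    1  a$abbecddg  g
    2  abbecddga$  $
    3  bbecddga$a  a
    4  becddga$ab  b
    5  cddga$abbe  e
    6  ddga$abbec  c
    7  dga$abbecd  d
    8  ecddga$abb  b
    9  ga$abbecdd  d

ag$abecdbd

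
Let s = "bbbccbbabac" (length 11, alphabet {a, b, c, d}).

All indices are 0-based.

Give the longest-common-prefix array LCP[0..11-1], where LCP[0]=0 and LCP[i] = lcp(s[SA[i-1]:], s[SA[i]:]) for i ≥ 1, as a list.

rank→(start, suffix):
  0 → (7, 'abac')
  1 → (9, 'ac')
  2 → (6, 'babac')
  3 → (8, 'bac')
  4 → (5, 'bbabac')
  5 → (0, 'bbbccbbabac')
  6 → (1, 'bbccbbabac')
  7 → (2, 'bccbbabac')
  8 → (10, 'c')
  9 → (4, 'cbbabac')
  10 → (3, 'ccbbabac')

SA = [7, 9, 6, 8, 5, 0, 1, 2, 10, 4, 3]
rank  pair      lcp
   1  s[7:],s[9:]  1  'a'
   2  s[9:],s[6:]  0  ''
   3  s[6:],s[8:]  2  'ba'
   4  s[8:],s[5:]  1  'b'
   5  s[5:],s[0:]  2  'bb'
   6  s[0:],s[1:]  2  'bb'
   7  s[1:],s[2:]  1  'b'
   8  s[2:],s[10:]  0  ''
   9  s[10:],s[4:]  1  'c'
  10  s[4:],s[3:]  1  'c'

[0, 1, 0, 2, 1, 2, 2, 1, 0, 1, 1]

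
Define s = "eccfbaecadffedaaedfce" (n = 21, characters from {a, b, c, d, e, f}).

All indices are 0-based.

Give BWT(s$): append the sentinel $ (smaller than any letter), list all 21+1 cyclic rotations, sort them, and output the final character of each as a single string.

rank  rotation                last
    0  $eccfbaecadffedaaedfce  e
    1  aaedfce$eccfbaecadffed  d
    2  adffedaaedfce$eccfbaec  c
    3  aecadffedaaedfce$eccfb  b
    4  aedfce$eccfbaecadffeda  a
    5  baecadffedaaedfce$eccf  f
    6  cadffedaaedfce$eccfbae  e
    7  ccfbaecadffedaaedfce$e  e
    8  ce$eccfbaecadffedaaedf  f
    9  cfbaecadffedaaedfce$ec  c
   10  daaedfce$eccfbaecadffe  e
   11  dfce$eccfbaecadffedaae  e
   12  dffedaaedfce$eccfbaeca  a
   13  e$eccfbaecadffedaaedfc  c
   14  ecadffedaaedfce$eccfba  a
   15  eccfbaecadffedaaedfce$  $
   16  edaaedfce$eccfbaecadff  f
   17  edfce$eccfbaecadffedaa  a
   18  fbaecadffedaaedfce$ecc  c
   19  fce$eccfbaecadffedaaed  d
   20  fedaaedfce$eccfbaecadf  f
   21  ffedaaedfce$eccfbaecad  d

edcbafeefceeaca$facdfd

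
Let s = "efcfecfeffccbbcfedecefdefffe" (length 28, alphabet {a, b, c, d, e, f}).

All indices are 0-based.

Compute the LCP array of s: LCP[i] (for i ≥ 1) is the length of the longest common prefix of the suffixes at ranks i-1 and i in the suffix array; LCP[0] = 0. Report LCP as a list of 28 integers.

rank→(start, suffix):
  0 → (12, 'bbcfedecefdefffe')
  1 → (13, 'bcfedecefdefffe')
  2 → (11, 'cbbcfedecefdefffe')
  3 → (10, 'ccbbcfedecefdefffe')
  4 → (19, 'cefdefffe')
  5 → (2, 'cfecfeffccbbcfedecefdefffe')
  6 → (14, 'cfedecefdefffe')
  7 → (5, 'cfeffccbbcfedecefdefffe')
  8 → (17, 'decefdefffe')
  9 → (22, 'defffe')
  10 → (27, 'e')
  11 → (18, 'ecefdefffe')
  12 → (4, 'ecfeffccbbcfedecefdefffe')
  13 → (16, 'edecefdefffe')
  14 → (0, 'efcfecfeffccbbcfedecefdefffe')
  15 → (20, 'efdefffe')
  16 → (7, 'effccbbcfedecefdefffe')
  17 → (23, 'efffe')
  18 → (9, 'fccbbcfedecefdefffe')
  19 → (1, 'fcfecfeffccbbcfedecefdefffe')
  20 → (21, 'fdefffe')
  21 → (26, 'fe')
  22 → (3, 'fecfeffccbbcfedecefdefffe')
  23 → (15, 'fedecefdefffe')
  24 → (6, 'feffccbbcfedecefdefffe')
  25 → (8, 'ffccbbcfedecefdefffe')
  26 → (25, 'ffe')
  27 → (24, 'fffe')

SA = [12, 13, 11, 10, 19, 2, 14, 5, 17, 22, 27, 18, 4, 16, 0, 20, 7, 23, 9, 1, 21, 26, 3, 15, 6, 8, 25, 24]
rank  pair      lcp
   1  s[12:],s[13:]  1  'b'
   2  s[13:],s[11:]  0  ''
   3  s[11:],s[10:]  1  'c'
   4  s[10:],s[19:]  1  'c'
   5  s[19:],s[2:]  1  'c'
   6  s[2:],s[14:]  3  'cfe'
   7  s[14:],s[5:]  3  'cfe'
   8  s[5:],s[17:]  0  ''
   9  s[17:],s[22:]  2  'de'
  10  s[22:],s[27:]  0  ''
  11  s[27:],s[18:]  1  'e'
  12  s[18:],s[4:]  2  'ec'
  13  s[4:],s[16:]  1  'e'
  14  s[16:],s[0:]  1  'e'
  15  s[0:],s[20:]  2  'ef'
  16  s[20:],s[7:]  2  'ef'
  17  s[7:],s[23:]  3  'eff'
  18  s[23:],s[9:]  0  ''
  19  s[9:],s[1:]  2  'fc'
  20  s[1:],s[21:]  1  'f'
  21  s[21:],s[26:]  1  'f'
  22  s[26:],s[3:]  2  'fe'
  23  s[3:],s[15:]  2  'fe'
  24  s[15:],s[6:]  2  'fe'
  25  s[6:],s[8:]  1  'f'
  26  s[8:],s[25:]  2  'ff'
  27  s[25:],s[24:]  2  'ff'

[0, 1, 0, 1, 1, 1, 3, 3, 0, 2, 0, 1, 2, 1, 1, 2, 2, 3, 0, 2, 1, 1, 2, 2, 2, 1, 2, 2]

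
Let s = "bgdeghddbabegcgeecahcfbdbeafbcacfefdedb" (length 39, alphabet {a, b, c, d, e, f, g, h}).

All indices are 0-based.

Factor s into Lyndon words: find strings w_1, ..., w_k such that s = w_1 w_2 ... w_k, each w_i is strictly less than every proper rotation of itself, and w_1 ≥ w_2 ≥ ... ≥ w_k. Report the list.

["bgdeghdd", "b", "abegcgeecahcfbdbeafbcacfefdedb"]

emit factor 1: 'bgdeghdd' (i=0, period=8)
emit factor 2: 'b' (i=8, period=1)
emit factor 3: 'abegcgeecahcfbdbeafbcacfefdedb' (i=9, period=30)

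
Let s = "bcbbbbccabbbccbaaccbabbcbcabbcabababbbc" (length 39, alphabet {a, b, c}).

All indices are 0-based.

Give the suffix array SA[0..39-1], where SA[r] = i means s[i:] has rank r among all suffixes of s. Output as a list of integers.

[15, 30, 32, 34, 8, 26, 20, 16, 14, 31, 33, 19, 2, 35, 3, 9, 36, 27, 21, 4, 10, 37, 28, 24, 0, 22, 5, 11, 38, 29, 7, 25, 13, 18, 1, 23, 6, 12, 17]

rank→(start, suffix):
  0 → (15, 'aaccbabbcbcabbcabababbbc')
  1 → (30, 'abababbbc')
  2 → (32, 'ababbbc')
  3 → (34, 'abbbc')
  4 → (8, 'abbbccbaaccbabbcbcabbcabababbbc')
  5 → (26, 'abbcabababbbc')
  6 → (20, 'abbcbcabbcabababbbc')
  7 → (16, 'accbabbcbcabbcabababbbc')
  8 → (14, 'baaccbabbcbcabbcabababbbc')
  9 → (31, 'bababbbc')
  10 → (33, 'babbbc')
  11 → (19, 'babbcbcabbcabababbbc')
  12 → (2, 'bbbbccabbbccbaaccbabbcbcabbcabababbbc')
  13 → (35, 'bbbc')
  14 → (3, 'bbbccabbbccbaaccbabbcbcabbcabababbbc')
  15 → (9, 'bbbccbaaccbabbcbcabbcabababbbc')
  16 → (36, 'bbc')
  17 → (27, 'bbcabababbbc')
  18 → (21, 'bbcbcabbcabababbbc')
  19 → (4, 'bbccabbbccbaaccbabbcbcabbcabababbbc')
  20 → (10, 'bbccbaaccbabbcbcabbcabababbbc')
  21 → (37, 'bc')
  22 → (28, 'bcabababbbc')
  23 → (24, 'bcabbcabababbbc')
  24 → (0, 'bcbbbbccabbbccbaaccbabbcbcabbcabababbbc')
  25 → (22, 'bcbcabbcabababbbc')
  26 → (5, 'bccabbbccbaaccbabbcbcabbcabababbbc')
  27 → (11, 'bccbaaccbabbcbcabbcabababbbc')
  28 → (38, 'c')
  29 → (29, 'cabababbbc')
  30 → (7, 'cabbbccbaaccbabbcbcabbcabababbbc')
  31 → (25, 'cabbcabababbbc')
  32 → (13, 'cbaaccbabbcbcabbcabababbbc')
  33 → (18, 'cbabbcbcabbcabababbbc')
  34 → (1, 'cbbbbccabbbccbaaccbabbcbcabbcabababbbc')
  35 → (23, 'cbcabbcabababbbc')
  36 → (6, 'ccabbbccbaaccbabbcbcabbcabababbbc')
  37 → (12, 'ccbaaccbabbcbcabbcabababbbc')
  38 → (17, 'ccbabbcbcabbcabababbbc')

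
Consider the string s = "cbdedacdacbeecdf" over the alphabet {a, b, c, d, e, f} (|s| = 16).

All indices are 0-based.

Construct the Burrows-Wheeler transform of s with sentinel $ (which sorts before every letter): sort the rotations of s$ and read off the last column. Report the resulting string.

rank  rotation           last
    0  $cbdedacdacbeecdf  f
    1  acbeecdf$cbdedacd  d
    2  acdacbeecdf$cbded  d
    3  bdedacdacbeecdf$c  c
    4  beecdf$cbdedacdac  c
    5  cbdedacdacbeecdf$  $
    6  cbeecdf$cbdedacda  a
    7  cdacbeecdf$cbdeda  a
    8  cdf$cbdedacdacbee  e
    9  dacbeecdf$cbdedac  c
   10  dacdacbeecdf$cbde  e
   11  dedacdacbeecdf$cb  b
   12  df$cbdedacdacbeec  c
   13  ecdf$cbdedacdacbe  e
   14  edacdacbeecdf$cbd  d
   15  eecdf$cbdedacdacb  b
   16  f$cbdedacdacbeecd  d

fddcc$aaecebcedbd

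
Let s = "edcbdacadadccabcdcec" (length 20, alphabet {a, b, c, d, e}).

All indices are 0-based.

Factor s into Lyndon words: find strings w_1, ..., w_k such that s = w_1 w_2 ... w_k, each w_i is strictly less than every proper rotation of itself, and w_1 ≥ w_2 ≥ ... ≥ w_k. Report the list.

["e", "d", "c", "bd", "acadadcc", "abcdcec"]

emit factor 1: 'e' (i=0, period=1)
emit factor 2: 'd' (i=1, period=1)
emit factor 3: 'c' (i=2, period=1)
emit factor 4: 'bd' (i=3, period=2)
emit factor 5: 'acadadcc' (i=5, period=8)
emit factor 6: 'abcdcec' (i=13, period=7)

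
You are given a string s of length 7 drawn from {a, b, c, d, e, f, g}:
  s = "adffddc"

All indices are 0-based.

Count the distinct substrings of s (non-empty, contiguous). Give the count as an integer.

25

sorted suffixes:
  #0 SA[0]=0  'adffddc'
  #1 SA[1]=6  'c'
  #2 SA[2]=5  'dc'
  #3 SA[3]=4  'ddc'
  #4 SA[4]=1  'dffddc'
  #5 SA[5]=3  'fddc'
  #6 SA[6]=2  'ffddc'

SA = [0, 6, 5, 4, 1, 3, 2]
rank  pair      lcp
   1  s[0:],s[6:]  0  ''
   2  s[6:],s[5:]  0  ''
   3  s[5:],s[4:]  1  'd'
   4  s[4:],s[1:]  1  'd'
   5  s[1:],s[3:]  0  ''
   6  s[3:],s[2:]  1  'f'

n(n+1)/2 = 7·8/2 = 28
Σ LCP = 0 + 0 + 0 + 1 + 1 + 0 + 1 = 3
distinct = 28 − 3 = 25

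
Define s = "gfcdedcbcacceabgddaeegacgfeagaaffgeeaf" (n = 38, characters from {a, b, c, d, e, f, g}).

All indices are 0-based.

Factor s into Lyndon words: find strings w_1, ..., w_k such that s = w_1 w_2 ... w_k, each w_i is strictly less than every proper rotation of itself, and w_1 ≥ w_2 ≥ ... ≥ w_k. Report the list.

emit factor 1: 'g' (i=0, period=1)
emit factor 2: 'f' (i=1, period=1)
emit factor 3: 'cded' (i=2, period=4)
emit factor 4: 'c' (i=6, period=1)
emit factor 5: 'bc' (i=7, period=2)
emit factor 6: 'acce' (i=9, period=4)
emit factor 7: 'abgddaeegacgfeag' (i=13, period=16)
emit factor 8: 'aaffgeeaf' (i=29, period=9)

["g", "f", "cded", "c", "bc", "acce", "abgddaeegacgfeag", "aaffgeeaf"]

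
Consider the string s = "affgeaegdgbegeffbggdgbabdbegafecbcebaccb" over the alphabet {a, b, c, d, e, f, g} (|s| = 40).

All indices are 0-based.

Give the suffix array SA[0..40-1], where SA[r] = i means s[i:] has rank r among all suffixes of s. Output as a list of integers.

[22, 36, 5, 28, 0, 39, 21, 35, 32, 23, 25, 10, 16, 38, 31, 37, 33, 24, 19, 8, 4, 34, 30, 13, 26, 6, 11, 15, 29, 14, 1, 2, 27, 20, 9, 18, 7, 3, 12, 17]

sorted suffixes:
  #0 SA[0]=22  'abdbegafecbcebaccb'
  #1 SA[1]=36  'accb'
  #2 SA[2]=5  'aegdgbegeffbggdgbabdbegafecbcebaccb'
  #3 SA[3]=28  'afecbcebaccb'
  #4 SA[4]=0  'affgeaegdgbegeffbggdgbabdbegafecbcebaccb'
  #5 SA[5]=39  'b'
  #6 SA[6]=21  'babdbegafecbcebaccb'
  #7 SA[7]=35  'baccb'
  #8 SA[8]=32  'bcebaccb'
  #9 SA[9]=23  'bdbegafecbcebaccb'
  #10 SA[10]=25  'begafecbcebaccb'
  #11 SA[11]=10  'begeffbggdgbabdbegafecbcebaccb'
  #12 SA[12]=16  'bggdgbabdbegafecbcebaccb'
  #13 SA[13]=38  'cb'
  #14 SA[14]=31  'cbcebaccb'
  #15 SA[15]=37  'ccb'
  #16 SA[16]=33  'cebaccb'
  #17 SA[17]=24  'dbegafecbcebaccb'
  #18 SA[18]=19  'dgbabdbegafecbcebaccb'
  #19 SA[19]=8  'dgbegeffbggdgbabdbegafecbcebaccb'
  #20 SA[20]=4  'eaegdgbegeffbggdgbabdbegafecbcebaccb'
  #21 SA[21]=34  'ebaccb'
  #22 SA[22]=30  'ecbcebaccb'
  #23 SA[23]=13  'effbggdgbabdbegafecbcebaccb'
  #24 SA[24]=26  'egafecbcebaccb'
  #25 SA[25]=6  'egdgbegeffbggdgbabdbegafecbcebaccb'
  #26 SA[26]=11  'egeffbggdgbabdbegafecbcebaccb'
  #27 SA[27]=15  'fbggdgbabdbegafecbcebaccb'
  #28 SA[28]=29  'fecbcebaccb'
  #29 SA[29]=14  'ffbggdgbabdbegafecbcebaccb'
  #30 SA[30]=1  'ffgeaegdgbegeffbggdgbabdbegafecbcebaccb'
  #31 SA[31]=2  'fgeaegdgbegeffbggdgbabdbegafecbcebaccb'
  #32 SA[32]=27  'gafecbcebaccb'
  #33 SA[33]=20  'gbabdbegafecbcebaccb'
  #34 SA[34]=9  'gbegeffbggdgbabdbegafecbcebaccb'
  #35 SA[35]=18  'gdgbabdbegafecbcebaccb'
  #36 SA[36]=7  'gdgbegeffbggdgbabdbegafecbcebaccb'
  #37 SA[37]=3  'geaegdgbegeffbggdgbabdbegafecbcebaccb'
  #38 SA[38]=12  'geffbggdgbabdbegafecbcebaccb'
  #39 SA[39]=17  'ggdgbabdbegafecbcebaccb'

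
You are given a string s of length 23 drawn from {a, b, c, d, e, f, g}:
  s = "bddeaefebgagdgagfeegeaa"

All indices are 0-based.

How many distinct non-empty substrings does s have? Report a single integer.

sorted suffixes:
  #0 SA[0]=22  'a'
  #1 SA[1]=21  'aa'
  #2 SA[2]=4  'aefebgagdgagfeegeaa'
  #3 SA[3]=10  'agdgagfeegeaa'
  #4 SA[4]=14  'agfeegeaa'
  #5 SA[5]=0  'bddeaefebgagdgagfeegeaa'
  #6 SA[6]=8  'bgagdgagfeegeaa'
  #7 SA[7]=1  'ddeaefebgagdgagfeegeaa'
  #8 SA[8]=2  'deaefebgagdgagfeegeaa'
  #9 SA[9]=12  'dgagfeegeaa'
  #10 SA[10]=20  'eaa'
  #11 SA[11]=3  'eaefebgagdgagfeegeaa'
  #12 SA[12]=7  'ebgagdgagfeegeaa'
  #13 SA[13]=17  'eegeaa'
  #14 SA[14]=5  'efebgagdgagfeegeaa'
  #15 SA[15]=18  'egeaa'
  #16 SA[16]=6  'febgagdgagfeegeaa'
  #17 SA[17]=16  'feegeaa'
  #18 SA[18]=9  'gagdgagfeegeaa'
  #19 SA[19]=13  'gagfeegeaa'
  #20 SA[20]=11  'gdgagfeegeaa'
  #21 SA[21]=19  'geaa'
  #22 SA[22]=15  'gfeegeaa'

SA = [22, 21, 4, 10, 14, 0, 8, 1, 2, 12, 20, 3, 7, 17, 5, 18, 6, 16, 9, 13, 11, 19, 15]
[i] adj suffixes → lcp
  [1] 22/21 → 1 ('a')
  [2] 21/4 → 1 ('a')
  [3] 4/10 → 1 ('a')
  [4] 10/14 → 2 ('ag')
  [5] 14/0 → 0 ('')
  [6] 0/8 → 1 ('b')
  [7] 8/1 → 0 ('')
  [8] 1/2 → 1 ('d')
  [9] 2/12 → 1 ('d')
  [10] 12/20 → 0 ('')
  [11] 20/3 → 2 ('ea')
  [12] 3/7 → 1 ('e')
  [13] 7/17 → 1 ('e')
  [14] 17/5 → 1 ('e')
  [15] 5/18 → 1 ('e')
  [16] 18/6 → 0 ('')
  [17] 6/16 → 2 ('fe')
  [18] 16/9 → 0 ('')
  [19] 9/13 → 3 ('gag')
  [20] 13/11 → 1 ('g')
  [21] 11/19 → 1 ('g')
  [22] 19/15 → 1 ('g')

n(n+1)/2 = 23·24/2 = 276
Σ LCP = 0 + 1 + 1 + 1 + 2 + 0 + 1 + 0 + 1 + 1 + 0 + 2 + 1 + 1 + 1 + 1 + 0 + 2 + 0 + 3 + 1 + 1 + 1 = 22
distinct = 276 − 22 = 254

254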